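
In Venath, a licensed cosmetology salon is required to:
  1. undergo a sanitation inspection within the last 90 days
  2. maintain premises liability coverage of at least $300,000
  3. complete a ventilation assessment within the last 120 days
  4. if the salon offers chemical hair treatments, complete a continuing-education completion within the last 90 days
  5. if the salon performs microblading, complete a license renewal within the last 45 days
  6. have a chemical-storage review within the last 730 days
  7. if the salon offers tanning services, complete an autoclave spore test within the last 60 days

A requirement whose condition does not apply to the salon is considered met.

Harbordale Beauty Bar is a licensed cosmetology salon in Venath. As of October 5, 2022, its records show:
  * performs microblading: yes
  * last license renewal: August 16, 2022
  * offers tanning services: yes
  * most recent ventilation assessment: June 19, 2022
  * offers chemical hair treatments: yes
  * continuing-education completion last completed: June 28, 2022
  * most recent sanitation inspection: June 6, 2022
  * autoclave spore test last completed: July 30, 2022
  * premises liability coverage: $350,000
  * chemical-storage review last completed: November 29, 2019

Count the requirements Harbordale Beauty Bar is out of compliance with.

5

1. sanitation inspection 121 days ago vs limit 90 → not met
2. premises liability coverage $350,000 ≥ $300,000 → met
3. ventilation assessment 108 days ago vs limit 120 → met
4. condition 'offers chemical hair treatments' holds; continuing-education completion 99 days ago vs limit 90 → not met
5. condition 'performs microblading' holds; license renewal 50 days ago vs limit 45 → not met
6. chemical-storage review 1041 days ago vs limit 730 → not met
7. condition 'offers tanning services' holds; autoclave spore test 67 days ago vs limit 60 → not met
Not met: 5 of 7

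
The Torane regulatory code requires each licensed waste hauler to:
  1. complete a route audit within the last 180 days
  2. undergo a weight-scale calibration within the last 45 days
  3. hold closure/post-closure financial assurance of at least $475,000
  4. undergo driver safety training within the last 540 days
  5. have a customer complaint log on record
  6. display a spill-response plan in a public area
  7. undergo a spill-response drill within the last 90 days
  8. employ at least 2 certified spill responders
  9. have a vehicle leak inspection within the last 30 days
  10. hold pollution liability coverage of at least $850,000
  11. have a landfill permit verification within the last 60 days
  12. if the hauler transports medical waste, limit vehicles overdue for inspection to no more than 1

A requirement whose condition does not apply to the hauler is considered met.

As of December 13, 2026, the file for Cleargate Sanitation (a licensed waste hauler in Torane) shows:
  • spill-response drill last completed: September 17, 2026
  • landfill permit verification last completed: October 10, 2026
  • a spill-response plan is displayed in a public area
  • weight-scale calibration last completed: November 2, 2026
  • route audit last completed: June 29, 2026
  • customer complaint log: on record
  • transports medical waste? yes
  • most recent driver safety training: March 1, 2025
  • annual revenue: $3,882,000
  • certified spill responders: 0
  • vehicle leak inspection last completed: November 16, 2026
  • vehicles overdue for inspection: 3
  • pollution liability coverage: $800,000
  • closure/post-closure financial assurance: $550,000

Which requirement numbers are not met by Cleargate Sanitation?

1. route audit 167 days ago vs limit 180 → met
2. weight-scale calibration 41 days ago vs limit 45 → met
3. closure/post-closure financial assurance $550,000 ≥ $475,000 → met
4. driver safety training 652 days ago vs limit 540 → not met
5. customer complaint log present → met
6. spill-response plan present → met
7. spill-response drill 87 days ago vs limit 90 → met
8. certified spill responders 0 < 2 → not met
9. vehicle leak inspection 27 days ago vs limit 30 → met
10. pollution liability coverage $800,000 < $850,000 → not met
11. landfill permit verification 64 days ago vs limit 60 → not met
12. condition 'transports medical waste' holds; vehicles overdue for inspection 3 > 1 → not met
Not met: 4, 8, 10, 11, 12

4, 8, 10, 11, 12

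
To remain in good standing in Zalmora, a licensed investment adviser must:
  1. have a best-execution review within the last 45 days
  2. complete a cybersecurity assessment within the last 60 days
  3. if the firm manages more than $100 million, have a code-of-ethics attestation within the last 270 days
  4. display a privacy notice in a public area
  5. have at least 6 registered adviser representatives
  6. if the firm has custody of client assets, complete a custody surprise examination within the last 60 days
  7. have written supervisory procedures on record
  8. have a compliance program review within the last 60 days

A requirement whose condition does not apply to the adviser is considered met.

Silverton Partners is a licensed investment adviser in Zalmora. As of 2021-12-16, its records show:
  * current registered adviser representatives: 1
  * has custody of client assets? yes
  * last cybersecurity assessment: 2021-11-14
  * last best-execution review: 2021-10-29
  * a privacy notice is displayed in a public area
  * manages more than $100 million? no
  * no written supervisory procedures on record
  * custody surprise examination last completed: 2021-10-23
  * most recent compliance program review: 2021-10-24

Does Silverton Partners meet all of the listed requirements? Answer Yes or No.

No

1. best-execution review 48 days ago vs limit 45 → not met
2. cybersecurity assessment 32 days ago vs limit 60 → met
3. condition 'manages more than $100 million' does not hold → requirement n/a → met
4. privacy notice present → met
5. registered adviser representatives 1 < 6 → not met
6. condition 'has custody of client assets' holds; custody surprise examination 54 days ago vs limit 60 → met
7. written supervisory procedures absent → not met
8. compliance program review 53 days ago vs limit 60 → met
Not met: 1, 5, 7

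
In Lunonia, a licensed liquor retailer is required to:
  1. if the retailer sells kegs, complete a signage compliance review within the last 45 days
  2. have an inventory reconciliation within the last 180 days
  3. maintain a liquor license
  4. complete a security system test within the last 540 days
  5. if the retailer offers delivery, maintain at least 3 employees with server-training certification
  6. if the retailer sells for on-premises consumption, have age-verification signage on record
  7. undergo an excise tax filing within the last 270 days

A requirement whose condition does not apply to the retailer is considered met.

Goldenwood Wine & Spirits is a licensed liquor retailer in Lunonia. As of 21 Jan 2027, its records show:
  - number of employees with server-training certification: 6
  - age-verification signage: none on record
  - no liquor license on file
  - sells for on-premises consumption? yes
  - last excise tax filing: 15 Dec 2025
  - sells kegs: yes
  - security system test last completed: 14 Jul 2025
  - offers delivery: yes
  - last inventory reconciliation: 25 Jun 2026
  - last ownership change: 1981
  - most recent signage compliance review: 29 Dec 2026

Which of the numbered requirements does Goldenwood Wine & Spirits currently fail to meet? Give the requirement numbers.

1. condition 'sells kegs' holds; signage compliance review 23 days ago vs limit 45 → met
2. inventory reconciliation 210 days ago vs limit 180 → not met
3. liquor license absent → not met
4. security system test 556 days ago vs limit 540 → not met
5. condition 'offers delivery' holds; employees with server-training certification 6 ≥ 3 → met
6. condition 'sells for on-premises consumption' holds; age-verification signage absent → not met
7. excise tax filing 402 days ago vs limit 270 → not met
Not met: 2, 3, 4, 6, 7

2, 3, 4, 6, 7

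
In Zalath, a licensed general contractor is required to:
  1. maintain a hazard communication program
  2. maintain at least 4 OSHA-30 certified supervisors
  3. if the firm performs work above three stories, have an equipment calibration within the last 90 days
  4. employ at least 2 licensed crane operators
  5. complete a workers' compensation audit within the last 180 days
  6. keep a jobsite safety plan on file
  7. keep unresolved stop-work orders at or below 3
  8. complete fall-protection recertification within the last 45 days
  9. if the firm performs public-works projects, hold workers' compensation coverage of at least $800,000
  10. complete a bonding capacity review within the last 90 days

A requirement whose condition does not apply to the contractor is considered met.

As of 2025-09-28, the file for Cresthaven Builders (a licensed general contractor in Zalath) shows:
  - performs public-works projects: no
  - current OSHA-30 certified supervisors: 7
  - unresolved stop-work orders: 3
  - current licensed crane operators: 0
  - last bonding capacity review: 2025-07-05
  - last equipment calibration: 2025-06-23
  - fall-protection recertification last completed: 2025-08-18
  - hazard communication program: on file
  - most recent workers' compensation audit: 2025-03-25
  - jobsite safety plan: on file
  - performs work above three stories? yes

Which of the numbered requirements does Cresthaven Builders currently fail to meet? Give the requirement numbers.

3, 4, 5

1. hazard communication program present → met
2. OSHA-30 certified supervisors 7 ≥ 4 → met
3. condition 'performs work above three stories' holds; equipment calibration 97 days ago vs limit 90 → not met
4. licensed crane operators 0 < 2 → not met
5. workers' compensation audit 187 days ago vs limit 180 → not met
6. jobsite safety plan present → met
7. unresolved stop-work orders 3 ≤ 3 → met
8. fall-protection recertification 41 days ago vs limit 45 → met
9. condition 'performs public-works projects' does not hold → requirement n/a → met
10. bonding capacity review 85 days ago vs limit 90 → met
Not met: 3, 4, 5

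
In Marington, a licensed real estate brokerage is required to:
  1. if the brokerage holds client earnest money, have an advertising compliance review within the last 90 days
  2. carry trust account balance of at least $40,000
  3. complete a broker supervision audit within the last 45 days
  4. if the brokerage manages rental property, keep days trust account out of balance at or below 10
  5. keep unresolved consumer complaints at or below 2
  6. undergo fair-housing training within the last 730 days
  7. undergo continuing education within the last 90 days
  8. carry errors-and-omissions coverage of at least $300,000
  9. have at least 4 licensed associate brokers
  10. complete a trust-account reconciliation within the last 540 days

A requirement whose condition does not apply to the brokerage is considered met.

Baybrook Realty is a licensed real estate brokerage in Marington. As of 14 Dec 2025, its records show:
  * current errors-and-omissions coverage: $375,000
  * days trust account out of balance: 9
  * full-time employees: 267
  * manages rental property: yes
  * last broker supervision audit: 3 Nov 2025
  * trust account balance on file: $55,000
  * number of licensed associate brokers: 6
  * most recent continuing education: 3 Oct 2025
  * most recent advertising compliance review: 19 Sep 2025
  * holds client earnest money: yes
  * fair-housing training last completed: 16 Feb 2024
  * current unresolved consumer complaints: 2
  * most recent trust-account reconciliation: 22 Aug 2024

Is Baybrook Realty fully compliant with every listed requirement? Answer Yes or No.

1. condition 'holds client earnest money' holds; advertising compliance review 86 days ago vs limit 90 → met
2. trust account balance $55,000 ≥ $40,000 → met
3. broker supervision audit 41 days ago vs limit 45 → met
4. condition 'manages rental property' holds; days trust account out of balance 9 ≤ 10 → met
5. unresolved consumer complaints 2 ≤ 2 → met
6. fair-housing training 667 days ago vs limit 730 → met
7. continuing education 72 days ago vs limit 90 → met
8. errors-and-omissions coverage $375,000 ≥ $300,000 → met
9. licensed associate brokers 6 ≥ 4 → met
10. trust-account reconciliation 479 days ago vs limit 540 → met
All met.

Yes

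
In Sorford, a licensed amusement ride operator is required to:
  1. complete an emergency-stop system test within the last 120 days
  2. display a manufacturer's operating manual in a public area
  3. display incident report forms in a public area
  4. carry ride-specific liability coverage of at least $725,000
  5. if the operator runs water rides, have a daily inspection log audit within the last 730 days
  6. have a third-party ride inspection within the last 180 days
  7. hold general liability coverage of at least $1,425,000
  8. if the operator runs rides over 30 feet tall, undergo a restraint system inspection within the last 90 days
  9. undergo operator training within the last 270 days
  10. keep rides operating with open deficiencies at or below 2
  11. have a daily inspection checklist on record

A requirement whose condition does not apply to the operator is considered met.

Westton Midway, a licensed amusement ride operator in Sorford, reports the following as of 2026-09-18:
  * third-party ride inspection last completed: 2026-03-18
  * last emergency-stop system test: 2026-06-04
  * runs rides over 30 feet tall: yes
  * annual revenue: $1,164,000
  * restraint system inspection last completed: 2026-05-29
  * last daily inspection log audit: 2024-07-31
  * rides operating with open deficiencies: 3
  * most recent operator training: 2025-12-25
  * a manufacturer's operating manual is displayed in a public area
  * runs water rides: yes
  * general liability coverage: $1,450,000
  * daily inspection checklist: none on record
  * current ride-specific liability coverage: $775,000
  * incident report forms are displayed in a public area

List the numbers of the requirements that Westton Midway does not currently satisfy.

1. emergency-stop system test 106 days ago vs limit 120 → met
2. manufacturer's operating manual present → met
3. incident report forms present → met
4. ride-specific liability coverage $775,000 ≥ $725,000 → met
5. condition 'runs water rides' holds; daily inspection log audit 779 days ago vs limit 730 → not met
6. third-party ride inspection 184 days ago vs limit 180 → not met
7. general liability coverage $1,450,000 ≥ $1,425,000 → met
8. condition 'runs rides over 30 feet tall' holds; restraint system inspection 112 days ago vs limit 90 → not met
9. operator training 267 days ago vs limit 270 → met
10. rides operating with open deficiencies 3 > 2 → not met
11. daily inspection checklist absent → not met
Not met: 5, 6, 8, 10, 11

5, 6, 8, 10, 11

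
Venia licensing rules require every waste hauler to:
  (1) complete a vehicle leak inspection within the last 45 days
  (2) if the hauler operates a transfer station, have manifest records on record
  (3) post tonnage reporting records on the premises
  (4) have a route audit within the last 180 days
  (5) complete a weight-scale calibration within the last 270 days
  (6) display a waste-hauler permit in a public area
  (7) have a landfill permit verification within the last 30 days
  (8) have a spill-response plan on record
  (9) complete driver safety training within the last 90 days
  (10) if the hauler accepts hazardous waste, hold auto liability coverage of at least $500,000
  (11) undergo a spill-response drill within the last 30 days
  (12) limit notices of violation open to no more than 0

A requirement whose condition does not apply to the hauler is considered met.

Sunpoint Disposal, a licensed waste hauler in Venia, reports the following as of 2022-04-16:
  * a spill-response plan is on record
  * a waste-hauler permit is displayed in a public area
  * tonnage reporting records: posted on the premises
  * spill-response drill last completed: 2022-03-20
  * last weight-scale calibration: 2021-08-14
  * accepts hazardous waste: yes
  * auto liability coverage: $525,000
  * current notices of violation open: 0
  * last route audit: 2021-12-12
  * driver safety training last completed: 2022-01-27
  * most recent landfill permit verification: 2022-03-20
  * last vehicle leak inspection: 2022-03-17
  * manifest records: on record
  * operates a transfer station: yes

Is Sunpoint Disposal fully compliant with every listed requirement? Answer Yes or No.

1. vehicle leak inspection 30 days ago vs limit 45 → met
2. condition 'operates a transfer station' holds; manifest records present → met
3. tonnage reporting records present → met
4. route audit 125 days ago vs limit 180 → met
5. weight-scale calibration 245 days ago vs limit 270 → met
6. waste-hauler permit present → met
7. landfill permit verification 27 days ago vs limit 30 → met
8. spill-response plan present → met
9. driver safety training 79 days ago vs limit 90 → met
10. condition 'accepts hazardous waste' holds; auto liability coverage $525,000 ≥ $500,000 → met
11. spill-response drill 27 days ago vs limit 30 → met
12. notices of violation open 0 ≤ 0 → met
All met.

Yes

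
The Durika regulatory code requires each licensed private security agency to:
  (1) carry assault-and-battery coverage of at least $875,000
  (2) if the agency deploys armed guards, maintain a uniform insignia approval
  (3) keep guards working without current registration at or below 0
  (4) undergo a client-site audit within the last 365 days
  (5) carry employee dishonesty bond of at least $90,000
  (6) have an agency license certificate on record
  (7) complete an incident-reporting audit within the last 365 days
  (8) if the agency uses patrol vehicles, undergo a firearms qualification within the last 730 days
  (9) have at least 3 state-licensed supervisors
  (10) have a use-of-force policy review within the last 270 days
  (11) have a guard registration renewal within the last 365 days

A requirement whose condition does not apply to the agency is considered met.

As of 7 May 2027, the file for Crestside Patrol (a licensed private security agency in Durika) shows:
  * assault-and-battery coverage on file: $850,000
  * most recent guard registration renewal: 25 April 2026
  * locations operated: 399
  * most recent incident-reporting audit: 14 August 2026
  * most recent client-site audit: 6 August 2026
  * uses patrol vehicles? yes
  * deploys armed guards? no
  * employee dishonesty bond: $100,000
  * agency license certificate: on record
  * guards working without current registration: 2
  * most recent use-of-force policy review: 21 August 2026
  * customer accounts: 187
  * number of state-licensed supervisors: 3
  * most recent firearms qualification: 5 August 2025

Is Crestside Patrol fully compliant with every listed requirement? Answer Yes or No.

1. assault-and-battery coverage $850,000 < $875,000 → not met
2. condition 'deploys armed guards' does not hold → requirement n/a → met
3. guards working without current registration 2 > 0 → not met
4. client-site audit 274 days ago vs limit 365 → met
5. employee dishonesty bond $100,000 ≥ $90,000 → met
6. agency license certificate present → met
7. incident-reporting audit 266 days ago vs limit 365 → met
8. condition 'uses patrol vehicles' holds; firearms qualification 640 days ago vs limit 730 → met
9. state-licensed supervisors 3 ≥ 3 → met
10. use-of-force policy review 259 days ago vs limit 270 → met
11. guard registration renewal 377 days ago vs limit 365 → not met
Not met: 1, 3, 11

No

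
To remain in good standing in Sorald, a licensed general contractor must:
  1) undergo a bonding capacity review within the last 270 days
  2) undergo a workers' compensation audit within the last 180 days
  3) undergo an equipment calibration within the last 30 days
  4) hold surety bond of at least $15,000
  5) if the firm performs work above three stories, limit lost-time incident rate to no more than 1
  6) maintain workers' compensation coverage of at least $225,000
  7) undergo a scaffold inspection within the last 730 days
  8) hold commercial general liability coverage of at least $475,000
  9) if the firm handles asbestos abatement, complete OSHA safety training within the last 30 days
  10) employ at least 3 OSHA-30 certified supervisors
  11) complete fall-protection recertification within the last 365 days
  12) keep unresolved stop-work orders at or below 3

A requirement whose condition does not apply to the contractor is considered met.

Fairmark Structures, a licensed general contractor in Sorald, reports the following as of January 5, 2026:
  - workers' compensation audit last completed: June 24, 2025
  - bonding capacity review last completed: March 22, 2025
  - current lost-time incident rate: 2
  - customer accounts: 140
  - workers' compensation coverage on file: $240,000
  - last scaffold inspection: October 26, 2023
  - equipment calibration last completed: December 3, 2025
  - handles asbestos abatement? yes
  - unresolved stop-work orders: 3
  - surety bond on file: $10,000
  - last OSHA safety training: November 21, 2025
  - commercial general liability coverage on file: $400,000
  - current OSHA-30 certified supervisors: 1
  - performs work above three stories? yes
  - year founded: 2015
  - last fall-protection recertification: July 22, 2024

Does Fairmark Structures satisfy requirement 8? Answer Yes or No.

No

8. commercial general liability coverage $400,000 < $475,000 → not met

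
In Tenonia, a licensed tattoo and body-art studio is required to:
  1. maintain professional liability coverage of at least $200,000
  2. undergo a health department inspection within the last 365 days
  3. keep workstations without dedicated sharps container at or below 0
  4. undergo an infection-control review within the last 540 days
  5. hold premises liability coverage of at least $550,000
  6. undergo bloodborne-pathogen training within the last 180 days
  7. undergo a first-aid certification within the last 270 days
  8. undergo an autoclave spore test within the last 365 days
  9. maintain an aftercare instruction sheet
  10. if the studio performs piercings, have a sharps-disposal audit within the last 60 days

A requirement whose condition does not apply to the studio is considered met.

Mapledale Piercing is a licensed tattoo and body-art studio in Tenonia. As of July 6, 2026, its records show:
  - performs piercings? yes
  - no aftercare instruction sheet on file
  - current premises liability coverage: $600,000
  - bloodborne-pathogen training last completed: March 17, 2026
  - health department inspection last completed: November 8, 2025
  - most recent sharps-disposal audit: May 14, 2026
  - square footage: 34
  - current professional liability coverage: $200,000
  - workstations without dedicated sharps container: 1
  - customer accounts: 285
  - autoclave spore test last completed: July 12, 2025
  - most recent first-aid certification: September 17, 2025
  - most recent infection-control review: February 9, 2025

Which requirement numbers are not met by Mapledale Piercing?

3, 7, 9

1. professional liability coverage $200,000 ≥ $200,000 → met
2. health department inspection 240 days ago vs limit 365 → met
3. workstations without dedicated sharps container 1 > 0 → not met
4. infection-control review 512 days ago vs limit 540 → met
5. premises liability coverage $600,000 ≥ $550,000 → met
6. bloodborne-pathogen training 111 days ago vs limit 180 → met
7. first-aid certification 292 days ago vs limit 270 → not met
8. autoclave spore test 359 days ago vs limit 365 → met
9. aftercare instruction sheet absent → not met
10. condition 'performs piercings' holds; sharps-disposal audit 53 days ago vs limit 60 → met
Not met: 3, 7, 9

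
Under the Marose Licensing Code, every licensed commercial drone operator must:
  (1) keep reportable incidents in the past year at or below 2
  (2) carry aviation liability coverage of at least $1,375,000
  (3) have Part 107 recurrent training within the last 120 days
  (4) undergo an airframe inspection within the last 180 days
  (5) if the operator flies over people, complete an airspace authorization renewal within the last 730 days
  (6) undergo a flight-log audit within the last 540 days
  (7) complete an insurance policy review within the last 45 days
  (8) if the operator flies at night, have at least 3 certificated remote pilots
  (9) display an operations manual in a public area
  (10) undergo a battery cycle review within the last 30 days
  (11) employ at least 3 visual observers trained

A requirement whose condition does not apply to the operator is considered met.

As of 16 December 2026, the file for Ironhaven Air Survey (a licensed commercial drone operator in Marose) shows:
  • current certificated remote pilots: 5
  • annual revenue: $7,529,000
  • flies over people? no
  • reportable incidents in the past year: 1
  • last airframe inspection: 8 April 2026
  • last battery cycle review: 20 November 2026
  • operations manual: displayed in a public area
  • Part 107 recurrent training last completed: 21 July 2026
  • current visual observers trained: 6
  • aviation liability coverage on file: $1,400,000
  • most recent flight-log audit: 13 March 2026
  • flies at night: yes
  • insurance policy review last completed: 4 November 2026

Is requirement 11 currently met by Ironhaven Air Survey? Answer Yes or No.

11. visual observers trained 6 ≥ 3 → met

Yes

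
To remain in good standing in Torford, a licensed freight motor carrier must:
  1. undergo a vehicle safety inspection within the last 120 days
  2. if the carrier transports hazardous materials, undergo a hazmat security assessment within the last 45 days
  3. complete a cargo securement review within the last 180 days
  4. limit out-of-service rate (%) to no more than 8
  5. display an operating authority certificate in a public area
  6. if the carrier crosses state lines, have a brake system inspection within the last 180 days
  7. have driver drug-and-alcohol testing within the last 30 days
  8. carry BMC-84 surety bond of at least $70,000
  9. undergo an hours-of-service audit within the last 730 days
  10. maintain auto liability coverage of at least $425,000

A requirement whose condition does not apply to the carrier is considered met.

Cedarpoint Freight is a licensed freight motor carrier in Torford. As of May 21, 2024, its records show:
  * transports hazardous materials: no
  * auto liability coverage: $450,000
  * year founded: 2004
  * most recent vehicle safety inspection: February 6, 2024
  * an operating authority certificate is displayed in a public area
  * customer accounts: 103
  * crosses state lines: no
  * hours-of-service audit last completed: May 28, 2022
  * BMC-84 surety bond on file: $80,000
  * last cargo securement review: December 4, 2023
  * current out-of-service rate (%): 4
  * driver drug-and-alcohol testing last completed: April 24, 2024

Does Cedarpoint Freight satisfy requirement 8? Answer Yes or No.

8. BMC-84 surety bond $80,000 ≥ $70,000 → met

Yes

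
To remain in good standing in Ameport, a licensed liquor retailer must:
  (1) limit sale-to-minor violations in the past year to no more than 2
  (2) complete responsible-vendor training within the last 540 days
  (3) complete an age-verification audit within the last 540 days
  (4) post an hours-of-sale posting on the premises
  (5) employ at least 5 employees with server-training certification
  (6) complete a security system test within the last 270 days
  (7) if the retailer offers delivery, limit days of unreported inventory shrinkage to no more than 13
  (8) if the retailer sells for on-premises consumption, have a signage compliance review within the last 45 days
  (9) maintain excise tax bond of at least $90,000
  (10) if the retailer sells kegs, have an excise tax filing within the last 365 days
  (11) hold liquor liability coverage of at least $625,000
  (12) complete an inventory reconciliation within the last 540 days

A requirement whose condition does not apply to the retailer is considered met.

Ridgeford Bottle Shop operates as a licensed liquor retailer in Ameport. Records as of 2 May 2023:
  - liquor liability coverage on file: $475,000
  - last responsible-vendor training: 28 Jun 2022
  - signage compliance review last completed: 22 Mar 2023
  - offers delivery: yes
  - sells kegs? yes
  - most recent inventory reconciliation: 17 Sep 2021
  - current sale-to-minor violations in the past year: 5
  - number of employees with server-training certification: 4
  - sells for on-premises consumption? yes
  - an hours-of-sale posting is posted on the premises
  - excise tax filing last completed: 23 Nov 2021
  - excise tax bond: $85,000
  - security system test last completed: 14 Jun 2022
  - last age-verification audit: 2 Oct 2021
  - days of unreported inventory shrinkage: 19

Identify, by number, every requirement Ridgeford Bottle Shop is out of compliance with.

1. sale-to-minor violations in the past year 5 > 2 → not met
2. responsible-vendor training 308 days ago vs limit 540 → met
3. age-verification audit 577 days ago vs limit 540 → not met
4. hours-of-sale posting present → met
5. employees with server-training certification 4 < 5 → not met
6. security system test 322 days ago vs limit 270 → not met
7. condition 'offers delivery' holds; days of unreported inventory shrinkage 19 > 13 → not met
8. condition 'sells for on-premises consumption' holds; signage compliance review 41 days ago vs limit 45 → met
9. excise tax bond $85,000 < $90,000 → not met
10. condition 'sells kegs' holds; excise tax filing 525 days ago vs limit 365 → not met
11. liquor liability coverage $475,000 < $625,000 → not met
12. inventory reconciliation 592 days ago vs limit 540 → not met
Not met: 1, 3, 5, 6, 7, 9, 10, 11, 12

1, 3, 5, 6, 7, 9, 10, 11, 12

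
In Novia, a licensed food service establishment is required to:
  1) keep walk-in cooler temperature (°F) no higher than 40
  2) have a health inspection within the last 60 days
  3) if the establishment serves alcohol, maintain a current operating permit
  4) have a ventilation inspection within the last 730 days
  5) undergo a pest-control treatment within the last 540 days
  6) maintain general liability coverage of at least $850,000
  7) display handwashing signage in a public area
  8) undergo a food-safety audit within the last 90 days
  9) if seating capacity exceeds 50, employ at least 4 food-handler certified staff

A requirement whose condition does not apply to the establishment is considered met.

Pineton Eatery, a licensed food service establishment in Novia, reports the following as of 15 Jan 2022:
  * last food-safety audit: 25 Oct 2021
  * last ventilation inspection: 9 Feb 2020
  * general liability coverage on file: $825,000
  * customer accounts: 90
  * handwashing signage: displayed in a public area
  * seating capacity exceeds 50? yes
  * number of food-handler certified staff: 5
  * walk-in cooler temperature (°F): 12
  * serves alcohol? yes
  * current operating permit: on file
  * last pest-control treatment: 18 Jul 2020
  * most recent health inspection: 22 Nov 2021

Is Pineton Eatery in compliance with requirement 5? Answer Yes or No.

5. pest-control treatment 546 days ago vs limit 540 → not met

No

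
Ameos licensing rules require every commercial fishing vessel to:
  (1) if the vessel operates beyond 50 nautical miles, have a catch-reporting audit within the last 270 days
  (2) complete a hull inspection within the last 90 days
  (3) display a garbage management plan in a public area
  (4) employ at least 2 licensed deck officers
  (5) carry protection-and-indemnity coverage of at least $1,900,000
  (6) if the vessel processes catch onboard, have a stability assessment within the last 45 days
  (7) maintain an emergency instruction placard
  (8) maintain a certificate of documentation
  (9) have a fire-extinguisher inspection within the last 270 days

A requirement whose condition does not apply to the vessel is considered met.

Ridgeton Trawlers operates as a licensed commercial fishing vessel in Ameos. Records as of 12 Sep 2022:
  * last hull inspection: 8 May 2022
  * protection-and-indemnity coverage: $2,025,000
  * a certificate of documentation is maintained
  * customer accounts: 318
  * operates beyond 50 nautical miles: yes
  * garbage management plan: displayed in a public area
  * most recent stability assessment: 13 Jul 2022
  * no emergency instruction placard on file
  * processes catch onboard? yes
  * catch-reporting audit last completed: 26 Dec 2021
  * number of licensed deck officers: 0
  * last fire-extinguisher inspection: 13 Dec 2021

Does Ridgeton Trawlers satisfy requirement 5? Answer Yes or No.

Yes

5. protection-and-indemnity coverage $2,025,000 ≥ $1,900,000 → met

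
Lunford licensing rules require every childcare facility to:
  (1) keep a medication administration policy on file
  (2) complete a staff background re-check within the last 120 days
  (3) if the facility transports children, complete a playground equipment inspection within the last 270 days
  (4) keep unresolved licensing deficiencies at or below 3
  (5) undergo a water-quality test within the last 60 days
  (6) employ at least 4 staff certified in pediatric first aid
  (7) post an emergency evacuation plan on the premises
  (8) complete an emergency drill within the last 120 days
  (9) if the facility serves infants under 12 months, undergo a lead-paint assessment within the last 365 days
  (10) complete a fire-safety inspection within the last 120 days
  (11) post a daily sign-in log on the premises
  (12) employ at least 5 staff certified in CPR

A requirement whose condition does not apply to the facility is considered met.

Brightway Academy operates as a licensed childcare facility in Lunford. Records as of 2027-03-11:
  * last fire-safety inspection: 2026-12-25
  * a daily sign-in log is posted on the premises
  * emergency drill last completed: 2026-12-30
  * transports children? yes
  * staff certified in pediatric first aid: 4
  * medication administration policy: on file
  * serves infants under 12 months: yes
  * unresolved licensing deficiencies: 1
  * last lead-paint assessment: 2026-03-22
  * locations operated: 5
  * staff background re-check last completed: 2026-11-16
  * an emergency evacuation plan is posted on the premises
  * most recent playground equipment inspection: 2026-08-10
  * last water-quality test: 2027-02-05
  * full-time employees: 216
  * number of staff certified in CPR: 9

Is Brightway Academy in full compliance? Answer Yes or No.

Yes

1. medication administration policy present → met
2. staff background re-check 115 days ago vs limit 120 → met
3. condition 'transports children' holds; playground equipment inspection 213 days ago vs limit 270 → met
4. unresolved licensing deficiencies 1 ≤ 3 → met
5. water-quality test 34 days ago vs limit 60 → met
6. staff certified in pediatric first aid 4 ≥ 4 → met
7. emergency evacuation plan present → met
8. emergency drill 71 days ago vs limit 120 → met
9. condition 'serves infants under 12 months' holds; lead-paint assessment 354 days ago vs limit 365 → met
10. fire-safety inspection 76 days ago vs limit 120 → met
11. daily sign-in log present → met
12. staff certified in CPR 9 ≥ 5 → met
All met.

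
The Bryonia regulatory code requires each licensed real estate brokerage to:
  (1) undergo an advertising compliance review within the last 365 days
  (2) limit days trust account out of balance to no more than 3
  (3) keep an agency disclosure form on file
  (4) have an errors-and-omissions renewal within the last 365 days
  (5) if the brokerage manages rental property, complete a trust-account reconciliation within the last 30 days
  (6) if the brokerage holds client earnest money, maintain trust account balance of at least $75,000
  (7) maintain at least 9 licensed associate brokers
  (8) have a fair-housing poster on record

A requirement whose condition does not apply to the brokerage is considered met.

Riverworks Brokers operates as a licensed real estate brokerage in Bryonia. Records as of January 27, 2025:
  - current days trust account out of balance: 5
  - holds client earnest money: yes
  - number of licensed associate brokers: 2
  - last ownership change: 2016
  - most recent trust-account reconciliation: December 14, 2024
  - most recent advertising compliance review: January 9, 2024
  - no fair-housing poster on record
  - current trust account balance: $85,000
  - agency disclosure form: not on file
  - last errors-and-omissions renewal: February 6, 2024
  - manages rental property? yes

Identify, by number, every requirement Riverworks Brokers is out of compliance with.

1. advertising compliance review 384 days ago vs limit 365 → not met
2. days trust account out of balance 5 > 3 → not met
3. agency disclosure form absent → not met
4. errors-and-omissions renewal 356 days ago vs limit 365 → met
5. condition 'manages rental property' holds; trust-account reconciliation 44 days ago vs limit 30 → not met
6. condition 'holds client earnest money' holds; trust account balance $85,000 ≥ $75,000 → met
7. licensed associate brokers 2 < 9 → not met
8. fair-housing poster absent → not met
Not met: 1, 2, 3, 5, 7, 8

1, 2, 3, 5, 7, 8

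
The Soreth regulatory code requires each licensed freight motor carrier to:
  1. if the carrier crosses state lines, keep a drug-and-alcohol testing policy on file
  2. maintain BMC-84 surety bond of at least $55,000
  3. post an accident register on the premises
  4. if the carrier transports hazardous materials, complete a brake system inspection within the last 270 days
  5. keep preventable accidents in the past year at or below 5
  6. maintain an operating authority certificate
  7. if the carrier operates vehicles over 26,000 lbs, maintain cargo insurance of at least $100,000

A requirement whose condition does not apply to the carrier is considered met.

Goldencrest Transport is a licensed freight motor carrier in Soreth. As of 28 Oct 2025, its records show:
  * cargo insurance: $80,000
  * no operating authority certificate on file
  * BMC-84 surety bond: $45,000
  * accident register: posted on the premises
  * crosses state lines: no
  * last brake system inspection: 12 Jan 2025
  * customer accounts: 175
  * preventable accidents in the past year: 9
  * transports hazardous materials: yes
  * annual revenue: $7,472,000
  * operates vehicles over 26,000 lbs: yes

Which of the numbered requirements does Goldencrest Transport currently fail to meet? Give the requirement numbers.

2, 4, 5, 6, 7

1. condition 'crosses state lines' does not hold → requirement n/a → met
2. BMC-84 surety bond $45,000 < $55,000 → not met
3. accident register present → met
4. condition 'transports hazardous materials' holds; brake system inspection 289 days ago vs limit 270 → not met
5. preventable accidents in the past year 9 > 5 → not met
6. operating authority certificate absent → not met
7. condition 'operates vehicles over 26,000 lbs' holds; cargo insurance $80,000 < $100,000 → not met
Not met: 2, 4, 5, 6, 7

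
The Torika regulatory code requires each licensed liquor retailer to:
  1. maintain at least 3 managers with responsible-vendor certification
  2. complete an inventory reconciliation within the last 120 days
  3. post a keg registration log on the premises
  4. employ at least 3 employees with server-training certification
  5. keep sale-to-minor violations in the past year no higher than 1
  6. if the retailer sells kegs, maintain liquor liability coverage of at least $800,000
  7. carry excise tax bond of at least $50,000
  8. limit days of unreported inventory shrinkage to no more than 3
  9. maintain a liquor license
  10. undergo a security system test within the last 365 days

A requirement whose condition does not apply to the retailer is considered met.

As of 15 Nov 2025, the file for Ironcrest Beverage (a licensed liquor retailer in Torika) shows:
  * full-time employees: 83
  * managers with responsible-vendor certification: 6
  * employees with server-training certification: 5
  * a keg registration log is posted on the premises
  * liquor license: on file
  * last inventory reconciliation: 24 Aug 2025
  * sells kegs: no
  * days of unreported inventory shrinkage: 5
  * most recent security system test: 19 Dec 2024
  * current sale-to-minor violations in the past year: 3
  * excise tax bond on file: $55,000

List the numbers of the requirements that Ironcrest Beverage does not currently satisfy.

1. managers with responsible-vendor certification 6 ≥ 3 → met
2. inventory reconciliation 83 days ago vs limit 120 → met
3. keg registration log present → met
4. employees with server-training certification 5 ≥ 3 → met
5. sale-to-minor violations in the past year 3 > 1 → not met
6. condition 'sells kegs' does not hold → requirement n/a → met
7. excise tax bond $55,000 ≥ $50,000 → met
8. days of unreported inventory shrinkage 5 > 3 → not met
9. liquor license present → met
10. security system test 331 days ago vs limit 365 → met
Not met: 5, 8

5, 8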